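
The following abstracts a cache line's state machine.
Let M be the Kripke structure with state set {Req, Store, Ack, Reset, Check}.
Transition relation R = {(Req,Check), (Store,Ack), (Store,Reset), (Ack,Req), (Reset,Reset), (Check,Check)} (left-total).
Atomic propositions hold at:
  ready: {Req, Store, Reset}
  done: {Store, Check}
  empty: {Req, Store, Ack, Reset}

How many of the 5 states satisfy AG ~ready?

Sat(~ready) = {Ack, Check}
AG ~ready: greatest fixpoint, start Z0 = {Ack, Check}, keep only states in Sat with every successor in Z. Z1 = {Check}; fixed.
Sat(AG ~ready) = {Check}
|Sat(AG ~ready)| = |{Check}| = 1.

1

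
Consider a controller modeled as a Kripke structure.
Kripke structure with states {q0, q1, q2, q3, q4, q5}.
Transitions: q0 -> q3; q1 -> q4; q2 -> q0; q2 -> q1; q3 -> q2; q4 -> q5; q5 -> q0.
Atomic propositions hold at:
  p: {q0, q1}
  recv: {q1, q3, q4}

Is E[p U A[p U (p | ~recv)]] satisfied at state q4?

No

Sat(~recv) = {q0, q2, q5}
Sat(p | ~recv) = {q0, q1, q2, q5}
A[p U (p | ~recv)]: least fixpoint, start Z0 = Sat((p | ~recv)) = {q0, q1, q2, q5}, add states in Sat(p) with every successor in Z. Already a fixed point.
Sat(A[p U (p | ~recv)]) = {q0, q1, q2, q5}
E[p U A[p U (p | ~recv)]]: least fixpoint, start Z0 = Sat(A[p U (p | ~recv)]) = {q0, q1, q2, q5}, add states in Sat(p) with some successor in Z. Already a fixed point.
Sat(E[p U A[p U (p | ~recv)]]) = {q0, q1, q2, q5}
q4 ∉ Sat(E[p U A[p U (p | ~recv)]]) = {q0, q1, q2, q5}, so the formula does not hold at q4.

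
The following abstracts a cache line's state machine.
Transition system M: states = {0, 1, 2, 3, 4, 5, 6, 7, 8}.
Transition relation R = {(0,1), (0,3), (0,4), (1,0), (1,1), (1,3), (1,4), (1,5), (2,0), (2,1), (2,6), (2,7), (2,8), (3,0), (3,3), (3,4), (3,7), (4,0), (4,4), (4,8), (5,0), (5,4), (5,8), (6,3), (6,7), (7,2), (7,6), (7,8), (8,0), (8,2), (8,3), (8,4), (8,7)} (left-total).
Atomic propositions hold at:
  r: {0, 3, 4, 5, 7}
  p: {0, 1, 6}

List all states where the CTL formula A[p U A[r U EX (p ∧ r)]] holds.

{0, 1, 2, 3, 4, 5, 8}

Sat(p ∧ r) = {0}
Sat(EX (p ∧ r)) = {s : some successor in {0}} = {1, 2, 3, 4, 5, 8}
A[r U EX (p ∧ r)]: least fixpoint, start Z0 = Sat(EX (p ∧ r)) = {1, 2, 3, 4, 5, 8}, add states in Sat(r) with every successor in Z. Z1 = {0, 1, 2, 3, 4, 5, 8}; fixed.
Sat(A[r U EX (p ∧ r)]) = {0, 1, 2, 3, 4, 5, 8}
A[p U A[r U EX (p ∧ r)]]: least fixpoint, start Z0 = Sat(A[r U EX (p ∧ r)]) = {0, 1, 2, 3, 4, 5, 8}, add states in Sat(p) with every successor in Z. Already a fixed point.
Sat(A[p U A[r U EX (p ∧ r)]]) = {0, 1, 2, 3, 4, 5, 8}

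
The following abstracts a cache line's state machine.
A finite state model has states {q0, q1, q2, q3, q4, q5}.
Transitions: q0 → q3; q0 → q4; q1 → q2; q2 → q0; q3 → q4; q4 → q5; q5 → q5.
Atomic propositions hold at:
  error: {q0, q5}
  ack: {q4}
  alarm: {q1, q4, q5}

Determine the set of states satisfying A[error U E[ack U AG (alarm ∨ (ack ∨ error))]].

{q4, q5}

Sat(ack ∨ error) = {q0, q4, q5}
Sat(alarm ∨ (ack ∨ error)) = {q0, q1, q4, q5}
AG (alarm ∨ (ack ∨ error)): greatest fixpoint, start Z0 = {q0, q1, q4, q5}, keep only states in Sat with every successor in Z. Z1 = {q4, q5}; fixed.
Sat(AG (alarm ∨ (ack ∨ error))) = {q4, q5}
E[ack U AG (alarm ∨ (ack ∨ error))]: least fixpoint, start Z0 = Sat(AG (alarm ∨ (ack ∨ error))) = {q4, q5}, add states in Sat(ack) with some successor in Z. Already a fixed point.
Sat(E[ack U AG (alarm ∨ (ack ∨ error))]) = {q4, q5}
A[error U E[ack U AG (alarm ∨ (ack ∨ error))]]: least fixpoint, start Z0 = Sat(E[ack U AG (alarm ∨ (ack ∨ error))]) = {q4, q5}, add states in Sat(error) with every successor in Z. Already a fixed point.
Sat(A[error U E[ack U AG (alarm ∨ (ack ∨ error))]]) = {q4, q5}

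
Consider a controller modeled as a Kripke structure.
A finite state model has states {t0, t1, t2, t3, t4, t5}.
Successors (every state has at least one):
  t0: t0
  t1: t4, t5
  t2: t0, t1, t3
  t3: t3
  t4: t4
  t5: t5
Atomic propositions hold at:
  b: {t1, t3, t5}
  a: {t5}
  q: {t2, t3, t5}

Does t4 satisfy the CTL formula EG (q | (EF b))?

No

EF b: least fixpoint, start Z0 = {t1, t3, t5}, add states with some successor in Z. Z1 = {t1, t2, t3, t5}; fixed.
Sat(EF b) = {t1, t2, t3, t5}
Sat(q | (EF b)) = {t1, t2, t3, t5}
EG (q | (EF b)): greatest fixpoint, start Z0 = {t1, t2, t3, t5}, keep only states in Sat with some successor in Z. Already a fixed point.
Sat(EG (q | (EF b))) = {t1, t2, t3, t5}
t4 ∉ Sat(EG (q | (EF b))) = {t1, t2, t3, t5}, so the formula does not hold at t4.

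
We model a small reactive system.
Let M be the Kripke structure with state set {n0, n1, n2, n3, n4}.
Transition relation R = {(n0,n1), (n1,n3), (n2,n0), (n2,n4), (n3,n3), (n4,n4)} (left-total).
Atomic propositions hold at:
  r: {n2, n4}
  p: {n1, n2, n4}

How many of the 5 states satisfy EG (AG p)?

1

AG p: greatest fixpoint, start Z0 = {n1, n2, n4}, keep only states in Sat with every successor in Z. Z1 = {n4}; fixed.
Sat(AG p) = {n4}
EG (AG p): greatest fixpoint, start Z0 = {n4}, keep only states in Sat with some successor in Z. Already a fixed point.
Sat(EG (AG p)) = {n4}
|Sat(EG (AG p))| = |{n4}| = 1.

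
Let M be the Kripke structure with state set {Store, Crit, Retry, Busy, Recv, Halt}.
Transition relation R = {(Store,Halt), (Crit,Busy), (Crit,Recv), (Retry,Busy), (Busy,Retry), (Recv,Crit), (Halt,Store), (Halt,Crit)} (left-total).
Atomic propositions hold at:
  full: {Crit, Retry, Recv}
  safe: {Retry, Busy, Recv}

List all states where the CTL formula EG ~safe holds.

{Store, Halt}

Sat(~safe) = {Store, Crit, Halt}
EG ~safe: greatest fixpoint, start Z0 = {Store, Crit, Halt}, keep only states in Sat with some successor in Z. Z1 = {Store, Halt}; fixed.
Sat(EG ~safe) = {Store, Halt}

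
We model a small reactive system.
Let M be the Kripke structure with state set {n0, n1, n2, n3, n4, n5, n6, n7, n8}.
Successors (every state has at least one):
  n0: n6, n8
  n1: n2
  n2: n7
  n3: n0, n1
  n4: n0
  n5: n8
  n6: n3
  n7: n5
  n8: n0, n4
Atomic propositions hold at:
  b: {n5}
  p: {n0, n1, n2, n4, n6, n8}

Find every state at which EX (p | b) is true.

Sat(p | b) = {n0, n1, n2, n4, n5, n6, n8}
Sat(EX (p | b)) = {s : some successor in {n0, n1, n2, n4, n5, n6, n8}} = {n0, n1, n3, n4, n5, n7, n8}

{n0, n1, n3, n4, n5, n7, n8}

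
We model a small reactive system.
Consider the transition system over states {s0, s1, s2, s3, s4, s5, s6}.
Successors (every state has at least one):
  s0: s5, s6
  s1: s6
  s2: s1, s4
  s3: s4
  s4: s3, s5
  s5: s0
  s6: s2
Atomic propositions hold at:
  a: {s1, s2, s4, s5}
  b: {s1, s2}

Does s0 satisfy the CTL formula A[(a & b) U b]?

No

Sat(a & b) = {s1, s2}
A[(a & b) U b]: least fixpoint, start Z0 = Sat(b) = {s1, s2}, add states in Sat(a & b) with every successor in Z. Already a fixed point.
Sat(A[(a & b) U b]) = {s1, s2}
s0 ∉ Sat(A[(a & b) U b]) = {s1, s2}, so the formula does not hold at s0.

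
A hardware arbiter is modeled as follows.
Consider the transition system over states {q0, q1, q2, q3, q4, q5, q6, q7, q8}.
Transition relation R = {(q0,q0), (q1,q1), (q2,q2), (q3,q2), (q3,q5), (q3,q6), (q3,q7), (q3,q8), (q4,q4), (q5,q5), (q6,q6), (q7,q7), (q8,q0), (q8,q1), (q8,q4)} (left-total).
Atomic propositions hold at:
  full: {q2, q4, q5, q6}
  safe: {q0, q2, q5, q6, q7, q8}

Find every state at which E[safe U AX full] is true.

{q2, q4, q5, q6, q8}

Sat(AX full) = {s : every successor in {q2, q4, q5, q6}} = {q2, q4, q5, q6}
E[safe U AX full]: least fixpoint, start Z0 = Sat(AX full) = {q2, q4, q5, q6}, add states in Sat(safe) with some successor in Z. Z1 = {q2, q4, q5, q6, q8}; fixed.
Sat(E[safe U AX full]) = {q2, q4, q5, q6, q8}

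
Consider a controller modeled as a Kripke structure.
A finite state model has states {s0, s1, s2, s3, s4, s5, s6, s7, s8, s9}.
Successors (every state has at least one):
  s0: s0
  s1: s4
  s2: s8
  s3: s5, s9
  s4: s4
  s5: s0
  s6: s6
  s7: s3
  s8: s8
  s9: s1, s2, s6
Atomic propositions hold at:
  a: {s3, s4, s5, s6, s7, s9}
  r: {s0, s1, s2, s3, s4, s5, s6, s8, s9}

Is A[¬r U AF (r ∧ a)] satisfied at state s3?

Yes

Sat(¬r) = {s7}
Sat(r ∧ a) = {s3, s4, s5, s6, s9}
AF (r ∧ a): least fixpoint, start Z0 = {s3, s4, s5, s6, s9}, add states with every successor in Z. Z1 = {s1, s3, s4, s5, s6, s7, s9}; fixed.
Sat(AF (r ∧ a)) = {s1, s3, s4, s5, s6, s7, s9}
A[¬r U AF (r ∧ a)]: least fixpoint, start Z0 = Sat(AF (r ∧ a)) = {s1, s3, s4, s5, s6, s7, s9}, add states in Sat(¬r) with every successor in Z. Already a fixed point.
Sat(A[¬r U AF (r ∧ a)]) = {s1, s3, s4, s5, s6, s7, s9}
s3 ∈ Sat(A[¬r U AF (r ∧ a)]) = {s1, s3, s4, s5, s6, s7, s9}, so the formula holds at s3.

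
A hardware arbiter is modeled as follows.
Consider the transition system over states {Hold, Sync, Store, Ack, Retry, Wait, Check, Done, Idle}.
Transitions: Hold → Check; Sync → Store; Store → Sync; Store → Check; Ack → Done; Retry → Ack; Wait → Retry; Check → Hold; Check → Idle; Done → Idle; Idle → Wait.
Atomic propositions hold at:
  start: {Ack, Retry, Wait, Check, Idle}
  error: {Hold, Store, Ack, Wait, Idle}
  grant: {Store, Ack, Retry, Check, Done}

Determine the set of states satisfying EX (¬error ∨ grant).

Sat(¬error) = {Sync, Retry, Check, Done}
Sat(¬error ∨ grant) = {Sync, Store, Ack, Retry, Check, Done}
Sat(EX (¬error ∨ grant)) = {s : some successor in {Sync, Store, Ack, Retry, Check, Done}} = {Hold, Sync, Store, Ack, Retry, Wait}

{Hold, Sync, Store, Ack, Retry, Wait}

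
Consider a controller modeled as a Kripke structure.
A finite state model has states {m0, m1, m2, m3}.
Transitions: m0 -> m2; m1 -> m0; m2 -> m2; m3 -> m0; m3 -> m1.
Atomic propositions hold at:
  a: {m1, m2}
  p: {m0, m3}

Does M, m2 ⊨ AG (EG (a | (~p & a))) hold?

Sat(~p) = {m1, m2}
Sat(~p & a) = {m1, m2}
Sat(a | (~p & a)) = {m1, m2}
EG (a | (~p & a)): greatest fixpoint, start Z0 = {m1, m2}, keep only states in Sat with some successor in Z. Z1 = {m2}; fixed.
Sat(EG (a | (~p & a))) = {m2}
AG (EG (a | (~p & a))): greatest fixpoint, start Z0 = {m2}, keep only states in Sat with every successor in Z. Already a fixed point.
Sat(AG (EG (a | (~p & a)))) = {m2}
m2 ∈ Sat(AG (EG (a | (~p & a)))) = {m2}, so the formula holds at m2.

Yes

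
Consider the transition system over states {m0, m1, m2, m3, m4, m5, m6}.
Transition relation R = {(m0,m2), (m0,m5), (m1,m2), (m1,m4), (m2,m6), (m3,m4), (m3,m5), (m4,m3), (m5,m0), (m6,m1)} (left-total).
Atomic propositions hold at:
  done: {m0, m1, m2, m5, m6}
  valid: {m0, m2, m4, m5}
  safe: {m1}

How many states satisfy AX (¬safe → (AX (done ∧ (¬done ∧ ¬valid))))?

1

Sat(¬safe) = {m0, m2, m3, m4, m5, m6}
Sat(¬done) = {m3, m4}
Sat(¬valid) = {m1, m3, m6}
Sat(¬done ∧ ¬valid) = {m3}
Sat(done ∧ (¬done ∧ ¬valid)) = ∅
Sat(AX (done ∧ (¬done ∧ ¬valid))) = {s : every successor in ∅} = ∅
Sat(¬safe → (AX (done ∧ (¬done ∧ ¬valid)))) = {m1}
Sat(AX (¬safe → (AX (done ∧ (¬done ∧ ¬valid))))) = {s : every successor in {m1}} = {m6}
|Sat(AX (¬safe → (AX (done ∧ (¬done ∧ ¬valid)))))| = |{m6}| = 1.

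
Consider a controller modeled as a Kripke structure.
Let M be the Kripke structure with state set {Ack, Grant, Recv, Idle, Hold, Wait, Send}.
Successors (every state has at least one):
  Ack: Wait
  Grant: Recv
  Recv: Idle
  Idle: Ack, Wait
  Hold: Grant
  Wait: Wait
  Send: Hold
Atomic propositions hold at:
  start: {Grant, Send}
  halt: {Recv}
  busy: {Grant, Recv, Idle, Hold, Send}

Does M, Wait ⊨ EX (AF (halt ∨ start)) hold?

No

Sat(halt ∨ start) = {Grant, Recv, Send}
AF (halt ∨ start): least fixpoint, start Z0 = {Grant, Recv, Send}, add states with every successor in Z. Z1 = {Grant, Recv, Hold, Send}; fixed.
Sat(AF (halt ∨ start)) = {Grant, Recv, Hold, Send}
Sat(EX (AF (halt ∨ start))) = {s : some successor in {Grant, Recv, Hold, Send}} = {Grant, Hold, Send}
Wait ∉ Sat(EX (AF (halt ∨ start))) = {Grant, Hold, Send}, so the formula does not hold at Wait.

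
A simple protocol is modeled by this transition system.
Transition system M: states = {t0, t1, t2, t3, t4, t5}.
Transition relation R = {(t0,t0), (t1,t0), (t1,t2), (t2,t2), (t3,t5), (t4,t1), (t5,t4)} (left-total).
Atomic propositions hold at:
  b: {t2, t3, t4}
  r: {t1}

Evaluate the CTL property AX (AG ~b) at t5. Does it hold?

Sat(~b) = {t0, t1, t5}
AG ~b: greatest fixpoint, start Z0 = {t0, t1, t5}, keep only states in Sat with every successor in Z. Z1 = {t0}; fixed.
Sat(AG ~b) = {t0}
Sat(AX (AG ~b)) = {s : every successor in {t0}} = {t0}
t5 ∉ Sat(AX (AG ~b)) = {t0}, so the formula does not hold at t5.

No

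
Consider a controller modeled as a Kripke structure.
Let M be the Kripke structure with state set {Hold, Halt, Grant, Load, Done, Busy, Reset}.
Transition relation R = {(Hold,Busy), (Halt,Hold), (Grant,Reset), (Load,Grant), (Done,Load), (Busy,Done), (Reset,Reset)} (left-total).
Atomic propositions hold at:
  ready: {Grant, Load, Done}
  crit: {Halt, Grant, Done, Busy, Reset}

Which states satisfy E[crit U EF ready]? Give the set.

EF ready: least fixpoint, start Z0 = {Grant, Load, Done}, add states with some successor in Z. Z1 = {Grant, Load, Done, Busy}; Z2 = {Hold, Grant, Load, Done, Busy}; Z3 = {Hold, Halt, Grant, Load, Done, Busy}; fixed.
Sat(EF ready) = {Hold, Halt, Grant, Load, Done, Busy}
E[crit U EF ready]: least fixpoint, start Z0 = Sat(EF ready) = {Hold, Halt, Grant, Load, Done, Busy}, add states in Sat(crit) with some successor in Z. Already a fixed point.
Sat(E[crit U EF ready]) = {Hold, Halt, Grant, Load, Done, Busy}

{Hold, Halt, Grant, Load, Done, Busy}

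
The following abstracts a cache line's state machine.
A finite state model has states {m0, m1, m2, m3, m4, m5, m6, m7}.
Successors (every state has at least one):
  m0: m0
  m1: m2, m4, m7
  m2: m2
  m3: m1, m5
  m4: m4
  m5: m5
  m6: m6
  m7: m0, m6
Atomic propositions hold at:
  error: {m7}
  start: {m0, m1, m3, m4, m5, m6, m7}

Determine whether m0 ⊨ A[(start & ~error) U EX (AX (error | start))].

Yes

Sat(~error) = {m0, m1, m2, m3, m4, m5, m6}
Sat(start & ~error) = {m0, m1, m3, m4, m5, m6}
Sat(error | start) = {m0, m1, m3, m4, m5, m6, m7}
Sat(AX (error | start)) = {s : every successor in {m0, m1, m3, m4, m5, m6, m7}} = {m0, m3, m4, m5, m6, m7}
Sat(EX (AX (error | start))) = {s : some successor in {m0, m3, m4, m5, m6, m7}} = {m0, m1, m3, m4, m5, m6, m7}
A[(start & ~error) U EX (AX (error | start))]: least fixpoint, start Z0 = Sat(EX (AX (error | start))) = {m0, m1, m3, m4, m5, m6, m7}, add states in Sat(start & ~error) with every successor in Z. Already a fixed point.
Sat(A[(start & ~error) U EX (AX (error | start))]) = {m0, m1, m3, m4, m5, m6, m7}
m0 ∈ Sat(A[(start & ~error) U EX (AX (error | start))]) = {m0, m1, m3, m4, m5, m6, m7}, so the formula holds at m0.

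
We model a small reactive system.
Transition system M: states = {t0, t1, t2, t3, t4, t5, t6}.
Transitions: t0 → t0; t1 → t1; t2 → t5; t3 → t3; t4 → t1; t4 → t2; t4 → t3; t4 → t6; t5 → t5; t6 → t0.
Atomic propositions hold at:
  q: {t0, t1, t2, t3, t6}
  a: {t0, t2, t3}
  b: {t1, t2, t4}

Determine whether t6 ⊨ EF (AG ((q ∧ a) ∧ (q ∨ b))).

Yes

Sat(q ∧ a) = {t0, t2, t3}
Sat(q ∨ b) = {t0, t1, t2, t3, t4, t6}
Sat((q ∧ a) ∧ (q ∨ b)) = {t0, t2, t3}
AG ((q ∧ a) ∧ (q ∨ b)): greatest fixpoint, start Z0 = {t0, t2, t3}, keep only states in Sat with every successor in Z. Z1 = {t0, t3}; fixed.
Sat(AG ((q ∧ a) ∧ (q ∨ b))) = {t0, t3}
EF (AG ((q ∧ a) ∧ (q ∨ b))): least fixpoint, start Z0 = {t0, t3}, add states with some successor in Z. Z1 = {t0, t3, t4, t6}; fixed.
Sat(EF (AG ((q ∧ a) ∧ (q ∨ b)))) = {t0, t3, t4, t6}
t6 ∈ Sat(EF (AG ((q ∧ a) ∧ (q ∨ b)))) = {t0, t3, t4, t6}, so the formula holds at t6.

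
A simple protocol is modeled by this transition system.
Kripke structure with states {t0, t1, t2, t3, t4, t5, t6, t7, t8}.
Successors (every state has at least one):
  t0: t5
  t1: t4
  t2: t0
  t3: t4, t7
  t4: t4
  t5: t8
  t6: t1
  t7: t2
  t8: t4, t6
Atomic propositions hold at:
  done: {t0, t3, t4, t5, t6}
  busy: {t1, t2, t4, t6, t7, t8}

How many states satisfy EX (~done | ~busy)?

Sat(~done) = {t1, t2, t7, t8}
Sat(~busy) = {t0, t3, t5}
Sat(~done | ~busy) = {t0, t1, t2, t3, t5, t7, t8}
Sat(EX (~done | ~busy)) = {s : some successor in {t0, t1, t2, t3, t5, t7, t8}} = {t0, t2, t3, t5, t6, t7}
|Sat(EX (~done | ~busy))| = |{t0, t2, t3, t5, t6, t7}| = 6.

6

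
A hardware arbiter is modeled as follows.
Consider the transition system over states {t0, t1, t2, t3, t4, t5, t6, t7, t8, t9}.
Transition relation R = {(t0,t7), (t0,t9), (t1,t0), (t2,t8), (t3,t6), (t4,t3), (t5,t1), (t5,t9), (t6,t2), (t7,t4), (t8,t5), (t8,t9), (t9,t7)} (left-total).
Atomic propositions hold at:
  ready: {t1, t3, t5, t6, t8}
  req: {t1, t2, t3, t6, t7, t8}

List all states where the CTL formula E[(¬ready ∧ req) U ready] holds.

Sat(¬ready) = {t0, t2, t4, t7, t9}
Sat(¬ready ∧ req) = {t2, t7}
E[(¬ready ∧ req) U ready]: least fixpoint, start Z0 = Sat(ready) = {t1, t3, t5, t6, t8}, add states in Sat(¬ready ∧ req) with some successor in Z. Z1 = {t1, t2, t3, t5, t6, t8}; fixed.
Sat(E[(¬ready ∧ req) U ready]) = {t1, t2, t3, t5, t6, t8}

{t1, t2, t3, t5, t6, t8}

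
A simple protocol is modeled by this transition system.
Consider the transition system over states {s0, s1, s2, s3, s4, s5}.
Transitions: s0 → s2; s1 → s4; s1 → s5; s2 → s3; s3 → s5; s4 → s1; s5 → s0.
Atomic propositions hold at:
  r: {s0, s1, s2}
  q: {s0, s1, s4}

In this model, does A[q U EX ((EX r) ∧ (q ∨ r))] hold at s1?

Yes

Sat(EX r) = {s : some successor in {s0, s1, s2}} = {s0, s4, s5}
Sat(q ∨ r) = {s0, s1, s2, s4}
Sat((EX r) ∧ (q ∨ r)) = {s0, s4}
Sat(EX ((EX r) ∧ (q ∨ r))) = {s : some successor in {s0, s4}} = {s1, s5}
A[q U EX ((EX r) ∧ (q ∨ r))]: least fixpoint, start Z0 = Sat(EX ((EX r) ∧ (q ∨ r))) = {s1, s5}, add states in Sat(q) with every successor in Z. Z1 = {s1, s4, s5}; fixed.
Sat(A[q U EX ((EX r) ∧ (q ∨ r))]) = {s1, s4, s5}
s1 ∈ Sat(A[q U EX ((EX r) ∧ (q ∨ r))]) = {s1, s4, s5}, so the formula holds at s1.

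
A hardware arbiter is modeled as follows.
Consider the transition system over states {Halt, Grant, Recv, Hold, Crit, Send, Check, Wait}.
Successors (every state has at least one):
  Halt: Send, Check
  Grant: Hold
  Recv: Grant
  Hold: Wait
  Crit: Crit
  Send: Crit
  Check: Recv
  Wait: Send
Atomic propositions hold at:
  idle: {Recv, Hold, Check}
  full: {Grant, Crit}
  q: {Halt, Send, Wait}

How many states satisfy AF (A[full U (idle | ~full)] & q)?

7

Sat(~full) = {Halt, Recv, Hold, Send, Check, Wait}
Sat(idle | ~full) = {Halt, Recv, Hold, Send, Check, Wait}
A[full U (idle | ~full)]: least fixpoint, start Z0 = Sat((idle | ~full)) = {Halt, Recv, Hold, Send, Check, Wait}, add states in Sat(full) with every successor in Z. Z1 = {Halt, Grant, Recv, Hold, Send, Check, Wait}; fixed.
Sat(A[full U (idle | ~full)]) = {Halt, Grant, Recv, Hold, Send, Check, Wait}
Sat(A[full U (idle | ~full)] & q) = {Halt, Send, Wait}
AF (A[full U (idle | ~full)] & q): least fixpoint, start Z0 = {Halt, Send, Wait}, add states with every successor in Z. Z1 = {Halt, Hold, Send, Wait}; Z2 = {Halt, Grant, Hold, Send, Wait}; Z3 = {Halt, Grant, Recv, Hold, Send, Wait}; Z4 = {Halt, Grant, Recv, Hold, Send, Check, Wait}; fixed.
Sat(AF (A[full U (idle | ~full)] & q)) = {Halt, Grant, Recv, Hold, Send, Check, Wait}
|Sat(AF (A[full U (idle | ~full)] & q))| = |{Halt, Grant, Recv, Hold, Send, Check, Wait}| = 7.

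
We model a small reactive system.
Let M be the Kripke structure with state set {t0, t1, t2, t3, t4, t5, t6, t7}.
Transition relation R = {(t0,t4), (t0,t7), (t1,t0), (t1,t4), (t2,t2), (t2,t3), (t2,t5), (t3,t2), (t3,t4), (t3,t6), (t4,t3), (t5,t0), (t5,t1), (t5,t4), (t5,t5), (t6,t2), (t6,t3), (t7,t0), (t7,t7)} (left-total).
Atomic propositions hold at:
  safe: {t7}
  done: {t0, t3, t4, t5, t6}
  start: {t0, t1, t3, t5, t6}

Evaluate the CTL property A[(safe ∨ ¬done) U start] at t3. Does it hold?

Yes

Sat(¬done) = {t1, t2, t7}
Sat(safe ∨ ¬done) = {t1, t2, t7}
A[(safe ∨ ¬done) U start]: least fixpoint, start Z0 = Sat(start) = {t0, t1, t3, t5, t6}, add states in Sat(safe ∨ ¬done) with every successor in Z. Already a fixed point.
Sat(A[(safe ∨ ¬done) U start]) = {t0, t1, t3, t5, t6}
t3 ∈ Sat(A[(safe ∨ ¬done) U start]) = {t0, t1, t3, t5, t6}, so the formula holds at t3.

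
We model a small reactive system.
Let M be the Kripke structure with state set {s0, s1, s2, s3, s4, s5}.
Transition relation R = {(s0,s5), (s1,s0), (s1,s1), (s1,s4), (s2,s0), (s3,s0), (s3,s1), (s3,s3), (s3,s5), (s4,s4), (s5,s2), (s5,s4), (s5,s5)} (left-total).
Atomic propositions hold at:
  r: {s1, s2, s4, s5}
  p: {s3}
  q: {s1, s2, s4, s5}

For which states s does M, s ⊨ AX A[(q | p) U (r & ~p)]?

Sat(q | p) = {s1, s2, s3, s4, s5}
Sat(~p) = {s0, s1, s2, s4, s5}
Sat(r & ~p) = {s1, s2, s4, s5}
A[(q | p) U (r & ~p)]: least fixpoint, start Z0 = Sat((r & ~p)) = {s1, s2, s4, s5}, add states in Sat(q | p) with every successor in Z. Already a fixed point.
Sat(A[(q | p) U (r & ~p)]) = {s1, s2, s4, s5}
Sat(AX A[(q | p) U (r & ~p)]) = {s : every successor in {s1, s2, s4, s5}} = {s0, s4, s5}

{s0, s4, s5}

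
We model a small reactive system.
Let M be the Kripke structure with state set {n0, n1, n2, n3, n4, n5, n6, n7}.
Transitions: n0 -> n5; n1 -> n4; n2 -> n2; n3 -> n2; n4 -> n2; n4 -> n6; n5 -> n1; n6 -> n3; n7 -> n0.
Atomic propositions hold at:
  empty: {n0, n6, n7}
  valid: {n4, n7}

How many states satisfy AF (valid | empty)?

Sat(valid | empty) = {n0, n4, n6, n7}
AF (valid | empty): least fixpoint, start Z0 = {n0, n4, n6, n7}, add states with every successor in Z. Z1 = {n0, n1, n4, n6, n7}; Z2 = {n0, n1, n4, n5, n6, n7}; fixed.
Sat(AF (valid | empty)) = {n0, n1, n4, n5, n6, n7}
|Sat(AF (valid | empty))| = |{n0, n1, n4, n5, n6, n7}| = 6.

6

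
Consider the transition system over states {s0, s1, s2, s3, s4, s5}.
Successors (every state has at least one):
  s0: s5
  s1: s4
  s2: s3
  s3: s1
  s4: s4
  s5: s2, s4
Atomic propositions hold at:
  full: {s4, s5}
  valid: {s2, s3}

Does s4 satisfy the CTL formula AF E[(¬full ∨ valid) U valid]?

Sat(¬full) = {s0, s1, s2, s3}
Sat(¬full ∨ valid) = {s0, s1, s2, s3}
E[(¬full ∨ valid) U valid]: least fixpoint, start Z0 = Sat(valid) = {s2, s3}, add states in Sat(¬full ∨ valid) with some successor in Z. Already a fixed point.
Sat(E[(¬full ∨ valid) U valid]) = {s2, s3}
AF E[(¬full ∨ valid) U valid]: least fixpoint, start Z0 = {s2, s3}, add states with every successor in Z. Already a fixed point.
Sat(AF E[(¬full ∨ valid) U valid]) = {s2, s3}
s4 ∉ Sat(AF E[(¬full ∨ valid) U valid]) = {s2, s3}, so the formula does not hold at s4.

No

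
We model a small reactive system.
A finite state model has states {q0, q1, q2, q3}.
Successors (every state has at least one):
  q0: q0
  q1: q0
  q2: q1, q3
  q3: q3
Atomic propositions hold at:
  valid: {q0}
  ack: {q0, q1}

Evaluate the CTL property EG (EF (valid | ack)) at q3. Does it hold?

No

Sat(valid | ack) = {q0, q1}
EF (valid | ack): least fixpoint, start Z0 = {q0, q1}, add states with some successor in Z. Z1 = {q0, q1, q2}; fixed.
Sat(EF (valid | ack)) = {q0, q1, q2}
EG (EF (valid | ack)): greatest fixpoint, start Z0 = {q0, q1, q2}, keep only states in Sat with some successor in Z. Already a fixed point.
Sat(EG (EF (valid | ack))) = {q0, q1, q2}
q3 ∉ Sat(EG (EF (valid | ack))) = {q0, q1, q2}, so the formula does not hold at q3.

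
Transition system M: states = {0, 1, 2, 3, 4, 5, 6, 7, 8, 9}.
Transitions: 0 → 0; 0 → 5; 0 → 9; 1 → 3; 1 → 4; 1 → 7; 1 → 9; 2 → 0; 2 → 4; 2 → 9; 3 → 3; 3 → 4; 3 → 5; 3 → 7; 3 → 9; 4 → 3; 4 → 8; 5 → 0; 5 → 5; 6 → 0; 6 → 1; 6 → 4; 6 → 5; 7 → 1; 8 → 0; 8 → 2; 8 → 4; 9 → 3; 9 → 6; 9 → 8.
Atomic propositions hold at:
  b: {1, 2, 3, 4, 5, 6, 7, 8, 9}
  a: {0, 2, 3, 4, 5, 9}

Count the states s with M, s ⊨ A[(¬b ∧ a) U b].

Sat(¬b) = {0}
Sat(¬b ∧ a) = {0}
A[(¬b ∧ a) U b]: least fixpoint, start Z0 = Sat(b) = {1, 2, 3, 4, 5, 6, 7, 8, 9}, add states in Sat(¬b ∧ a) with every successor in Z. Already a fixed point.
Sat(A[(¬b ∧ a) U b]) = {1, 2, 3, 4, 5, 6, 7, 8, 9}
|Sat(A[(¬b ∧ a) U b])| = |{1, 2, 3, 4, 5, 6, 7, 8, 9}| = 9.

9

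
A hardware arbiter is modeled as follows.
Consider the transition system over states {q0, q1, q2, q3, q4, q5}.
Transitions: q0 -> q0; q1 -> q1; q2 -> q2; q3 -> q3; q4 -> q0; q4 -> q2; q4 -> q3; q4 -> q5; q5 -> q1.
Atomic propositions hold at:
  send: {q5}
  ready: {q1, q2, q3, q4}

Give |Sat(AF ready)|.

5

AF ready: least fixpoint, start Z0 = {q1, q2, q3, q4}, add states with every successor in Z. Z1 = {q1, q2, q3, q4, q5}; fixed.
Sat(AF ready) = {q1, q2, q3, q4, q5}
|Sat(AF ready)| = |{q1, q2, q3, q4, q5}| = 5.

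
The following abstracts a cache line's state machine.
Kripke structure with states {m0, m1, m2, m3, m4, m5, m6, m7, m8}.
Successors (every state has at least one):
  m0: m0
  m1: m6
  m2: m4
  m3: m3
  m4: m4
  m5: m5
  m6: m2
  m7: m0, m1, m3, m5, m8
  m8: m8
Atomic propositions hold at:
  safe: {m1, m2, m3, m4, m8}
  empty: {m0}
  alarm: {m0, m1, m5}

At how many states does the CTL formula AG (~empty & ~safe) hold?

Sat(~empty) = {m1, m2, m3, m4, m5, m6, m7, m8}
Sat(~safe) = {m0, m5, m6, m7}
Sat(~empty & ~safe) = {m5, m6, m7}
AG (~empty & ~safe): greatest fixpoint, start Z0 = {m5, m6, m7}, keep only states in Sat with every successor in Z. Z1 = {m5}; fixed.
Sat(AG (~empty & ~safe)) = {m5}
|Sat(AG (~empty & ~safe))| = |{m5}| = 1.

1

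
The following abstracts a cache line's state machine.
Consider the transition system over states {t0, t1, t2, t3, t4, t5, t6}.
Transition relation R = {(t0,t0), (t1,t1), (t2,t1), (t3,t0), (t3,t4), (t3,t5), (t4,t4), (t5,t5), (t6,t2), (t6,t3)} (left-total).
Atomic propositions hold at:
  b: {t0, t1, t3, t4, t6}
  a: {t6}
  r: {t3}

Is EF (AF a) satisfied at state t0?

No

AF a: least fixpoint, start Z0 = {t6}, add states with every successor in Z. Already a fixed point.
Sat(AF a) = {t6}
EF (AF a): least fixpoint, start Z0 = {t6}, add states with some successor in Z. Already a fixed point.
Sat(EF (AF a)) = {t6}
t0 ∉ Sat(EF (AF a)) = {t6}, so the formula does not hold at t0.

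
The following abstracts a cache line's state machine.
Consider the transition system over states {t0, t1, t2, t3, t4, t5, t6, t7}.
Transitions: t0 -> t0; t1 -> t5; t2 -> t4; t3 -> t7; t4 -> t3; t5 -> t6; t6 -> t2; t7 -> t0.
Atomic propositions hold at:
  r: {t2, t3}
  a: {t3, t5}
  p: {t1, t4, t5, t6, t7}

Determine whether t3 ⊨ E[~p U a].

Yes

Sat(~p) = {t0, t2, t3}
E[~p U a]: least fixpoint, start Z0 = Sat(a) = {t3, t5}, add states in Sat(~p) with some successor in Z. Already a fixed point.
Sat(E[~p U a]) = {t3, t5}
t3 ∈ Sat(E[~p U a]) = {t3, t5}, so the formula holds at t3.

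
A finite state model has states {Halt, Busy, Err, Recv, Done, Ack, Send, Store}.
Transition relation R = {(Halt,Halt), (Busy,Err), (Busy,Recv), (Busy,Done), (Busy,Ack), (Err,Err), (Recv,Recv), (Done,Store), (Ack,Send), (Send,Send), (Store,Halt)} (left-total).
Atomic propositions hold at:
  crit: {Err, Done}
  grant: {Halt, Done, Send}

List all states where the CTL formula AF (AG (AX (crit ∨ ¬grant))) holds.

{Err, Recv}

Sat(¬grant) = {Busy, Err, Recv, Ack, Store}
Sat(crit ∨ ¬grant) = {Busy, Err, Recv, Done, Ack, Store}
Sat(AX (crit ∨ ¬grant)) = {s : every successor in {Busy, Err, Recv, Done, Ack, Store}} = {Busy, Err, Recv, Done}
AG (AX (crit ∨ ¬grant)): greatest fixpoint, start Z0 = {Busy, Err, Recv, Done}, keep only states in Sat with every successor in Z. Z1 = {Err, Recv}; fixed.
Sat(AG (AX (crit ∨ ¬grant))) = {Err, Recv}
AF (AG (AX (crit ∨ ¬grant))): least fixpoint, start Z0 = {Err, Recv}, add states with every successor in Z. Already a fixed point.
Sat(AF (AG (AX (crit ∨ ¬grant)))) = {Err, Recv}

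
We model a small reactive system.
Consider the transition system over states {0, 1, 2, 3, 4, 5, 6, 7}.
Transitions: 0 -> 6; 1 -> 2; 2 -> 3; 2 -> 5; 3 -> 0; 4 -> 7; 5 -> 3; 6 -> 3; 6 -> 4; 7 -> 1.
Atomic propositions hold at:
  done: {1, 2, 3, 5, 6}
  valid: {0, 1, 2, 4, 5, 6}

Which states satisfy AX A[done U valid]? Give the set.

{0, 1, 2, 3, 5, 6, 7}

A[done U valid]: least fixpoint, start Z0 = Sat(valid) = {0, 1, 2, 4, 5, 6}, add states in Sat(done) with every successor in Z. Z1 = {0, 1, 2, 3, 4, 5, 6}; fixed.
Sat(A[done U valid]) = {0, 1, 2, 3, 4, 5, 6}
Sat(AX A[done U valid]) = {s : every successor in {0, 1, 2, 3, 4, 5, 6}} = {0, 1, 2, 3, 5, 6, 7}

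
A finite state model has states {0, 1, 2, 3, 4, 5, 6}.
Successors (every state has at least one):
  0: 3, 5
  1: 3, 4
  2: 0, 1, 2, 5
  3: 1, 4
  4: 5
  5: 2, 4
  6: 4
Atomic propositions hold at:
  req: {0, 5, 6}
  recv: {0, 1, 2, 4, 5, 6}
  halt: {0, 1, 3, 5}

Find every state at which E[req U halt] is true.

{0, 1, 3, 5}

E[req U halt]: least fixpoint, start Z0 = Sat(halt) = {0, 1, 3, 5}, add states in Sat(req) with some successor in Z. Already a fixed point.
Sat(E[req U halt]) = {0, 1, 3, 5}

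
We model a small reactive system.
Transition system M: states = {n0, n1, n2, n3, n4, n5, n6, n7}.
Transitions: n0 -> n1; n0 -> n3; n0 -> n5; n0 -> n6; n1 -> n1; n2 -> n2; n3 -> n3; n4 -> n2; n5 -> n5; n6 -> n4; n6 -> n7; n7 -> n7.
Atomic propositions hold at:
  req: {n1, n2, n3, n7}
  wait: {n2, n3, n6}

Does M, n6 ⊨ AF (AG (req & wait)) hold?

Sat(req & wait) = {n2, n3}
AG (req & wait): greatest fixpoint, start Z0 = {n2, n3}, keep only states in Sat with every successor in Z. Already a fixed point.
Sat(AG (req & wait)) = {n2, n3}
AF (AG (req & wait)): least fixpoint, start Z0 = {n2, n3}, add states with every successor in Z. Z1 = {n2, n3, n4}; fixed.
Sat(AF (AG (req & wait))) = {n2, n3, n4}
n6 ∉ Sat(AF (AG (req & wait))) = {n2, n3, n4}, so the formula does not hold at n6.

No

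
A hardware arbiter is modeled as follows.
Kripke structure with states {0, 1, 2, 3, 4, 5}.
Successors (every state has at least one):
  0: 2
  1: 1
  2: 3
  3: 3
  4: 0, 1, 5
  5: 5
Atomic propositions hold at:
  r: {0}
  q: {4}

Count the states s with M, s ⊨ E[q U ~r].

5

Sat(~r) = {1, 2, 3, 4, 5}
E[q U ~r]: least fixpoint, start Z0 = Sat(~r) = {1, 2, 3, 4, 5}, add states in Sat(q) with some successor in Z. Already a fixed point.
Sat(E[q U ~r]) = {1, 2, 3, 4, 5}
|Sat(E[q U ~r])| = |{1, 2, 3, 4, 5}| = 5.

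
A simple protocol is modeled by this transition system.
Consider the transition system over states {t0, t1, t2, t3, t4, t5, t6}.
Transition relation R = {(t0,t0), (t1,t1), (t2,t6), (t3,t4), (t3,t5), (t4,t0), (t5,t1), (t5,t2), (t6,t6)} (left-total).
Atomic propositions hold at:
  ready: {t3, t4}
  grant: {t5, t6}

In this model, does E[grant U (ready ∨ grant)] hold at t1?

Sat(ready ∨ grant) = {t3, t4, t5, t6}
E[grant U (ready ∨ grant)]: least fixpoint, start Z0 = Sat((ready ∨ grant)) = {t3, t4, t5, t6}, add states in Sat(grant) with some successor in Z. Already a fixed point.
Sat(E[grant U (ready ∨ grant)]) = {t3, t4, t5, t6}
t1 ∉ Sat(E[grant U (ready ∨ grant)]) = {t3, t4, t5, t6}, so the formula does not hold at t1.

No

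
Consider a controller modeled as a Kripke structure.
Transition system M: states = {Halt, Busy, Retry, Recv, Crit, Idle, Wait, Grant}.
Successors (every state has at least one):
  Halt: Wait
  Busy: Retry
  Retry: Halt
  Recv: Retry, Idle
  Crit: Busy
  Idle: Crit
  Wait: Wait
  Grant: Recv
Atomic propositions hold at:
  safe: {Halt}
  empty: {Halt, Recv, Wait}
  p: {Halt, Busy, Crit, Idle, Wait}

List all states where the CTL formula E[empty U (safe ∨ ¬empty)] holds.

Sat(¬empty) = {Busy, Retry, Crit, Idle, Grant}
Sat(safe ∨ ¬empty) = {Halt, Busy, Retry, Crit, Idle, Grant}
E[empty U (safe ∨ ¬empty)]: least fixpoint, start Z0 = Sat((safe ∨ ¬empty)) = {Halt, Busy, Retry, Crit, Idle, Grant}, add states in Sat(empty) with some successor in Z. Z1 = {Halt, Busy, Retry, Recv, Crit, Idle, Grant}; fixed.
Sat(E[empty U (safe ∨ ¬empty)]) = {Halt, Busy, Retry, Recv, Crit, Idle, Grant}

{Halt, Busy, Retry, Recv, Crit, Idle, Grant}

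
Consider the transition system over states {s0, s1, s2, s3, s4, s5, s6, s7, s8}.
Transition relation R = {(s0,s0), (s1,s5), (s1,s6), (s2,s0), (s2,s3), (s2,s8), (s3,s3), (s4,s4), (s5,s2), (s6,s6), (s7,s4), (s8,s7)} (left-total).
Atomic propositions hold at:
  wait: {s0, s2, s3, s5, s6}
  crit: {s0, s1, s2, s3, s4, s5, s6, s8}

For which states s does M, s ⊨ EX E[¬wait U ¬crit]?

Sat(¬wait) = {s1, s4, s7, s8}
Sat(¬crit) = {s7}
E[¬wait U ¬crit]: least fixpoint, start Z0 = Sat(¬crit) = {s7}, add states in Sat(¬wait) with some successor in Z. Z1 = {s7, s8}; fixed.
Sat(E[¬wait U ¬crit]) = {s7, s8}
Sat(EX E[¬wait U ¬crit]) = {s : some successor in {s7, s8}} = {s2, s8}

{s2, s8}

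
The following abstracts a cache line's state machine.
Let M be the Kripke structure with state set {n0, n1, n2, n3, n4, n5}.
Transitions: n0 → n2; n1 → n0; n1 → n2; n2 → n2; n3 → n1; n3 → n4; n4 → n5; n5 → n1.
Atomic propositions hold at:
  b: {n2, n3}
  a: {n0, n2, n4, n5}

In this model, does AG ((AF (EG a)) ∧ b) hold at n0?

No

EG a: greatest fixpoint, start Z0 = {n0, n2, n4, n5}, keep only states in Sat with some successor in Z. Z1 = {n0, n2, n4}; Z2 = {n0, n2}; fixed.
Sat(EG a) = {n0, n2}
AF (EG a): least fixpoint, start Z0 = {n0, n2}, add states with every successor in Z. Z1 = {n0, n1, n2}; Z2 = {n0, n1, n2, n5}; Z3 = {n0, n1, n2, n4, n5}; Z4 = {n0, n1, n2, n3, n4, n5}; fixed.
Sat(AF (EG a)) = {n0, n1, n2, n3, n4, n5}
Sat((AF (EG a)) ∧ b) = {n2, n3}
AG ((AF (EG a)) ∧ b): greatest fixpoint, start Z0 = {n2, n3}, keep only states in Sat with every successor in Z. Z1 = {n2}; fixed.
Sat(AG ((AF (EG a)) ∧ b)) = {n2}
n0 ∉ Sat(AG ((AF (EG a)) ∧ b)) = {n2}, so the formula does not hold at n0.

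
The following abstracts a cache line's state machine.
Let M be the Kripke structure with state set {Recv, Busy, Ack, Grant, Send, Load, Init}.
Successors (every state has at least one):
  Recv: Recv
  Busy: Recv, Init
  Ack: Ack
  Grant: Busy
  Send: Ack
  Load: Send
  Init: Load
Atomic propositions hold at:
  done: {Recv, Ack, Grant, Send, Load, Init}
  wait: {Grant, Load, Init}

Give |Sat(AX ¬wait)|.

5

Sat(¬wait) = {Recv, Busy, Ack, Send}
Sat(AX ¬wait) = {s : every successor in {Recv, Busy, Ack, Send}} = {Recv, Ack, Grant, Send, Load}
|Sat(AX ¬wait)| = |{Recv, Ack, Grant, Send, Load}| = 5.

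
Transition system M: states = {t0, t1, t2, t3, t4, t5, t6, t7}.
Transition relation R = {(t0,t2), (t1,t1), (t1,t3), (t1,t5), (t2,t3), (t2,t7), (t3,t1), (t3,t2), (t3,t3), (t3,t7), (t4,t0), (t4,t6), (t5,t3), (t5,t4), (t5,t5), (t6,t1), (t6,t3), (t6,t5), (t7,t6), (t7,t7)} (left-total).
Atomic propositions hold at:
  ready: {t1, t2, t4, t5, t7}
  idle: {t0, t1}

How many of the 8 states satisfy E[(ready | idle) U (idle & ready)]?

1

Sat(ready | idle) = {t0, t1, t2, t4, t5, t7}
Sat(idle & ready) = {t1}
E[(ready | idle) U (idle & ready)]: least fixpoint, start Z0 = Sat((idle & ready)) = {t1}, add states in Sat(ready | idle) with some successor in Z. Already a fixed point.
Sat(E[(ready | idle) U (idle & ready)]) = {t1}
|Sat(E[(ready | idle) U (idle & ready)])| = |{t1}| = 1.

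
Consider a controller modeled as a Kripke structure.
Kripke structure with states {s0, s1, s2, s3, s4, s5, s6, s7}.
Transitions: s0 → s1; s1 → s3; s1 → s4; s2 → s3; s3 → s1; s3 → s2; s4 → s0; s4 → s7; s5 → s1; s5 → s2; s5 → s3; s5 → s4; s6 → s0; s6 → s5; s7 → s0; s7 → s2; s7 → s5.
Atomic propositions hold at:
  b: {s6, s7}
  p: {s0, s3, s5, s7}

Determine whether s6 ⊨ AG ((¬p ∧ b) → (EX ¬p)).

Sat(¬p) = {s1, s2, s4, s6}
Sat(¬p ∧ b) = {s6}
Sat(EX ¬p) = {s : some successor in {s1, s2, s4, s6}} = {s0, s1, s3, s5, s7}
Sat((¬p ∧ b) → (EX ¬p)) = {s0, s1, s2, s3, s4, s5, s7}
AG ((¬p ∧ b) → (EX ¬p)): greatest fixpoint, start Z0 = {s0, s1, s2, s3, s4, s5, s7}, keep only states in Sat with every successor in Z. Already a fixed point.
Sat(AG ((¬p ∧ b) → (EX ¬p))) = {s0, s1, s2, s3, s4, s5, s7}
s6 ∉ Sat(AG ((¬p ∧ b) → (EX ¬p))) = {s0, s1, s2, s3, s4, s5, s7}, so the formula does not hold at s6.

No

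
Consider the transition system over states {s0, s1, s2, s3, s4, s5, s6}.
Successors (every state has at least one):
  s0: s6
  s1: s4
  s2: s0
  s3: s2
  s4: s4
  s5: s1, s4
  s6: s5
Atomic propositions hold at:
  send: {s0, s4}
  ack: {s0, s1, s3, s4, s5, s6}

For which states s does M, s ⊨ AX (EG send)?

{s1, s4}

EG send: greatest fixpoint, start Z0 = {s0, s4}, keep only states in Sat with some successor in Z. Z1 = {s4}; fixed.
Sat(EG send) = {s4}
Sat(AX (EG send)) = {s : every successor in {s4}} = {s1, s4}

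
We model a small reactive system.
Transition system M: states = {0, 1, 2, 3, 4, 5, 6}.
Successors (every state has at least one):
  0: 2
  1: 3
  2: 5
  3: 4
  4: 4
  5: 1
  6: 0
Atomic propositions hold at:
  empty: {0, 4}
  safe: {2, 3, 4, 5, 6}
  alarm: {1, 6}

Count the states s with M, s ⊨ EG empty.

1

EG empty: greatest fixpoint, start Z0 = {0, 4}, keep only states in Sat with some successor in Z. Z1 = {4}; fixed.
Sat(EG empty) = {4}
|Sat(EG empty)| = |{4}| = 1.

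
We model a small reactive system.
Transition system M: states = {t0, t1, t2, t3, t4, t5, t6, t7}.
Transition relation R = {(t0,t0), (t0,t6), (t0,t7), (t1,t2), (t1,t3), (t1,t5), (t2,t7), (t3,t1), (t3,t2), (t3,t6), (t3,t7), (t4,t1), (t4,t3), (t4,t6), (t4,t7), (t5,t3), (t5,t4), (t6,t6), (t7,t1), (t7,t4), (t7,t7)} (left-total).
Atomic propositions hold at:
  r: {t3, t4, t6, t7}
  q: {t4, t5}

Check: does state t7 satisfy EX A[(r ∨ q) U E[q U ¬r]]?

Yes

Sat(r ∨ q) = {t3, t4, t5, t6, t7}
Sat(¬r) = {t0, t1, t2, t5}
E[q U ¬r]: least fixpoint, start Z0 = Sat(¬r) = {t0, t1, t2, t5}, add states in Sat(q) with some successor in Z. Z1 = {t0, t1, t2, t4, t5}; fixed.
Sat(E[q U ¬r]) = {t0, t1, t2, t4, t5}
A[(r ∨ q) U E[q U ¬r]]: least fixpoint, start Z0 = Sat(E[q U ¬r]) = {t0, t1, t2, t4, t5}, add states in Sat(r ∨ q) with every successor in Z. Already a fixed point.
Sat(A[(r ∨ q) U E[q U ¬r]]) = {t0, t1, t2, t4, t5}
Sat(EX A[(r ∨ q) U E[q U ¬r]]) = {s : some successor in {t0, t1, t2, t4, t5}} = {t0, t1, t3, t4, t5, t7}
t7 ∈ Sat(EX A[(r ∨ q) U E[q U ¬r]]) = {t0, t1, t3, t4, t5, t7}, so the formula holds at t7.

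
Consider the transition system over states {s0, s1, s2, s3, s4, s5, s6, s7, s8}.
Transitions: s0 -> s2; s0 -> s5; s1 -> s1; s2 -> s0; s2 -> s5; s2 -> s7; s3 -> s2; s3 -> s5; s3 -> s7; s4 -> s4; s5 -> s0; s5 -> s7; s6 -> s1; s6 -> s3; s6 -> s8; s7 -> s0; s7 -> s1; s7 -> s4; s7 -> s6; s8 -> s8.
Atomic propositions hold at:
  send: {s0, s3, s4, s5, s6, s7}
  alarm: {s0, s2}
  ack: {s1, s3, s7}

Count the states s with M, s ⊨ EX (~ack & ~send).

Sat(~ack) = {s0, s2, s4, s5, s6, s8}
Sat(~send) = {s1, s2, s8}
Sat(~ack & ~send) = {s2, s8}
Sat(EX (~ack & ~send)) = {s : some successor in {s2, s8}} = {s0, s3, s6, s8}
|Sat(EX (~ack & ~send))| = |{s0, s3, s6, s8}| = 4.

4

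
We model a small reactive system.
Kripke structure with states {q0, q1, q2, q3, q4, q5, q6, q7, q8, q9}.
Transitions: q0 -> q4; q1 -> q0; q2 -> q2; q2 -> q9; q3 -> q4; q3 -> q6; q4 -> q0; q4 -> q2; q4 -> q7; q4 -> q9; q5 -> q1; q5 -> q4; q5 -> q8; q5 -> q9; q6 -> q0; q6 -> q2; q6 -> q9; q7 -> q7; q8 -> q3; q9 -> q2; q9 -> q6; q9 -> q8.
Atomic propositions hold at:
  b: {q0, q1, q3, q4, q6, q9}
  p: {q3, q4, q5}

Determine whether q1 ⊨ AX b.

Yes

Sat(AX b) = {s : every successor in {q0, q1, q3, q4, q6, q9}} = {q0, q1, q3, q8}
q1 ∈ Sat(AX b) = {q0, q1, q3, q8}, so the formula holds at q1.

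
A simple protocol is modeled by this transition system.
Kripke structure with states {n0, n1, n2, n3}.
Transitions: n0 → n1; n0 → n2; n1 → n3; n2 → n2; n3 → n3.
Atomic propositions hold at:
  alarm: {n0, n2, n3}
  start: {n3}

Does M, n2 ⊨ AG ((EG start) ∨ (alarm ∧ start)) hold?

No

EG start: greatest fixpoint, start Z0 = {n3}, keep only states in Sat with some successor in Z. Already a fixed point.
Sat(EG start) = {n3}
Sat(alarm ∧ start) = {n3}
Sat((EG start) ∨ (alarm ∧ start)) = {n3}
AG ((EG start) ∨ (alarm ∧ start)): greatest fixpoint, start Z0 = {n3}, keep only states in Sat with every successor in Z. Already a fixed point.
Sat(AG ((EG start) ∨ (alarm ∧ start))) = {n3}
n2 ∉ Sat(AG ((EG start) ∨ (alarm ∧ start))) = {n3}, so the formula does not hold at n2.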